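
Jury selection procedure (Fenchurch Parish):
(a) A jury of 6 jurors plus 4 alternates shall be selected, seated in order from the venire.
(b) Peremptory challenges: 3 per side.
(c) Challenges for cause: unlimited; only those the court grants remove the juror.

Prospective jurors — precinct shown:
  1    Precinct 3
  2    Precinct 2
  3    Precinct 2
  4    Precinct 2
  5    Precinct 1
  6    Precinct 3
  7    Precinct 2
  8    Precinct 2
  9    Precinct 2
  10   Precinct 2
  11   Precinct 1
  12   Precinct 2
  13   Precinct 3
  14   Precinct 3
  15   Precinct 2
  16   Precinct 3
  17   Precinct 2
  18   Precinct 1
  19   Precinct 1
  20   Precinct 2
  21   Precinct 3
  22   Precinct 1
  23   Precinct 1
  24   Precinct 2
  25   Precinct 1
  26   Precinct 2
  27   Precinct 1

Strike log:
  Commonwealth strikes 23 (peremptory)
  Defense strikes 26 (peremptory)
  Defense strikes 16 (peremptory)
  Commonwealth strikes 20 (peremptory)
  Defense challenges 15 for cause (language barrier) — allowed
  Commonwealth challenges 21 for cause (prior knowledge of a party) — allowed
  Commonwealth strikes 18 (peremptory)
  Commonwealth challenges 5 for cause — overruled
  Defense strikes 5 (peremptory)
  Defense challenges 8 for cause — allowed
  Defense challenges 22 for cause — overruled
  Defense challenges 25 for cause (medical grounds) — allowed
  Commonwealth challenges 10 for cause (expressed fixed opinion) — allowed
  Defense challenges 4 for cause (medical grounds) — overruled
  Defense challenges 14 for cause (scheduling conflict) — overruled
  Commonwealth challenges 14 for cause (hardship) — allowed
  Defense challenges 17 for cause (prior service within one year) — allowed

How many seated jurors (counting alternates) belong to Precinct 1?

1

Removed: #5, #8, #10, #14, #15, #16, #17, #18, #20, #21, #23, #25, #26.
Seated (10 incl. alternates): #1, #2, #3, #4, #6, #7, #9, #11, #12, #13.
Of those, in Precinct 1: #11 → 1.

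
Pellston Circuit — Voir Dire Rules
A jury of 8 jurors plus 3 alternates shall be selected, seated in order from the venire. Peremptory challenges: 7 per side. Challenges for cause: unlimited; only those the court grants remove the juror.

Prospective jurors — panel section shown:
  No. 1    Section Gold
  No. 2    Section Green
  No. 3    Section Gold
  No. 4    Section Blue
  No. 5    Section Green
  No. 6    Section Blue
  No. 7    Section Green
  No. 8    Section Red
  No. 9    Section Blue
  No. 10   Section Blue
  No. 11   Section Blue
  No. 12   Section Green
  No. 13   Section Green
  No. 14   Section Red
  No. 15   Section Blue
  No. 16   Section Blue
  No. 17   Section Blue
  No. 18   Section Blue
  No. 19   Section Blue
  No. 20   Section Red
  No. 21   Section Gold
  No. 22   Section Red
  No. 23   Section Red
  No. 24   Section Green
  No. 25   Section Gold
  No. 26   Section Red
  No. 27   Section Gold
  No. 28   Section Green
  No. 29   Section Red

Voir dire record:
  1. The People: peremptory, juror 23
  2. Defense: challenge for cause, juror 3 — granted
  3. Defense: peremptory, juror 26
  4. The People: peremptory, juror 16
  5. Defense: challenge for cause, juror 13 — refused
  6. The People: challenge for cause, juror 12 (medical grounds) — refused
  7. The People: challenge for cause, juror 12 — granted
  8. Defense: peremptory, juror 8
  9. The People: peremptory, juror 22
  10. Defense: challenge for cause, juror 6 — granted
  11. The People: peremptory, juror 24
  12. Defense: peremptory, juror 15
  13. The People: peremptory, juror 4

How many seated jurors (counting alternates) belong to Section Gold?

1

Removed: #3, #4, #6, #8, #12, #15, #16, #22, #23, #24, #26.
Seated (11 incl. alternates): #1, #2, #5, #7, #9, #10, #11, #13, #14, #17, #18.
Of those, in Section Gold: #1 → 1.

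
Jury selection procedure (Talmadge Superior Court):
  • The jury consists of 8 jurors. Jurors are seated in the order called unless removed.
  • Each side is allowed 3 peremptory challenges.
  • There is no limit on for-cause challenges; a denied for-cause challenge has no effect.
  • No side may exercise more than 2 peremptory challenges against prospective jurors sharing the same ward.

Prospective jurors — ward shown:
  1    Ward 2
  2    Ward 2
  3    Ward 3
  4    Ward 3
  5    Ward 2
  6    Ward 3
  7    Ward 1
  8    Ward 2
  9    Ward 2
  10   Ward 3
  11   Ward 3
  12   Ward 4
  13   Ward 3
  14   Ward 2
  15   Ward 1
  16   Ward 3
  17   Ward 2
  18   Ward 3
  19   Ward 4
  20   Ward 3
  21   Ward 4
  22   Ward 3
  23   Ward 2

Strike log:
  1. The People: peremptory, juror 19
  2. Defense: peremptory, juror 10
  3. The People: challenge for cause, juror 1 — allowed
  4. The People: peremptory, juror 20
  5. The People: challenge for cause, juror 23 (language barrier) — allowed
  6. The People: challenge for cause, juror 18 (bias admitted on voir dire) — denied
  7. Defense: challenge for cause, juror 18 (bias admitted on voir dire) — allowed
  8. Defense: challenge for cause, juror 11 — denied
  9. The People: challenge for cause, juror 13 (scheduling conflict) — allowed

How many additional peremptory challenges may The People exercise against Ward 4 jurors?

1

The People peremptories so far: #19, #20 — 2 of 3 used, 1 left overall.
Against Ward 4: #19 — 1 used; per-ward cap 2 leaves 1.
Binding limit: min(1, 1) = 1.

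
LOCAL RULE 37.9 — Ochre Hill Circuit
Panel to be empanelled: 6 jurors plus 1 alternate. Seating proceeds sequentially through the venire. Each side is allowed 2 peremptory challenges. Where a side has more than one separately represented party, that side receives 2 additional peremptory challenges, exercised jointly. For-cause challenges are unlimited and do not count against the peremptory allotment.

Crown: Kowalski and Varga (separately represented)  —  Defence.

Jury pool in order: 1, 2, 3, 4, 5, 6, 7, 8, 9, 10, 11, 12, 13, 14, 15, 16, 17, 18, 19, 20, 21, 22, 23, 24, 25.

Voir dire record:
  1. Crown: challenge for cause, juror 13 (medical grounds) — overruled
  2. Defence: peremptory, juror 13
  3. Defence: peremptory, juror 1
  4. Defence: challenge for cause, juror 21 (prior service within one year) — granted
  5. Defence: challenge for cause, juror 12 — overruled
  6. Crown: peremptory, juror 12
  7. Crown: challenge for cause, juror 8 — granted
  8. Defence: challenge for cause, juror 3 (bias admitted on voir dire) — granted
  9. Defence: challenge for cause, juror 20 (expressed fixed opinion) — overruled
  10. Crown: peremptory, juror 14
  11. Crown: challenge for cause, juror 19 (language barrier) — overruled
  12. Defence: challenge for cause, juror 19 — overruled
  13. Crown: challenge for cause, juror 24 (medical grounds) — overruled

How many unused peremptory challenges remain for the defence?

Defence allotment: 2.
Defence peremptories used: #13, #1 — 2 (for-cause on #21, #12, #3, #20, #19 don't count).
Remaining: 2 − 2 = 0.

0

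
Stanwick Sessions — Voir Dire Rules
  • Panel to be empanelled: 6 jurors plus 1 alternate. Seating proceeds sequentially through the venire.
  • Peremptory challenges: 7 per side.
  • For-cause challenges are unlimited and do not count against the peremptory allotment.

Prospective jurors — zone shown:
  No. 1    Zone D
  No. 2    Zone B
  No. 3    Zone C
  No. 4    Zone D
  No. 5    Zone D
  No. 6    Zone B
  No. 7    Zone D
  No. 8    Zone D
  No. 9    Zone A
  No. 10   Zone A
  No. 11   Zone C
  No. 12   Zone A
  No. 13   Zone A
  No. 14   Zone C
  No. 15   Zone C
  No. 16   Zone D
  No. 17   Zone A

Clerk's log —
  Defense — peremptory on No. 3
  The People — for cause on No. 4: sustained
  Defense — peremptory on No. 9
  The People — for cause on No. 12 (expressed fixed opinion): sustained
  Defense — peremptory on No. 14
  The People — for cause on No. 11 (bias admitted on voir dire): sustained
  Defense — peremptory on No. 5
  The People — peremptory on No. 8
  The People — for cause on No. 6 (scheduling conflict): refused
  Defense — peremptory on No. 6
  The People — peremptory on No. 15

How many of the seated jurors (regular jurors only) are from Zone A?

Removed: #3, #4, #5, #6, #8, #9, #11, #12, #14, #15.
Seated jurors 1–6: #1, #2, #7, #10, #13, #16 (alternates #17 not counted).
Of those, in Zone A: #10, #13 → 2.

2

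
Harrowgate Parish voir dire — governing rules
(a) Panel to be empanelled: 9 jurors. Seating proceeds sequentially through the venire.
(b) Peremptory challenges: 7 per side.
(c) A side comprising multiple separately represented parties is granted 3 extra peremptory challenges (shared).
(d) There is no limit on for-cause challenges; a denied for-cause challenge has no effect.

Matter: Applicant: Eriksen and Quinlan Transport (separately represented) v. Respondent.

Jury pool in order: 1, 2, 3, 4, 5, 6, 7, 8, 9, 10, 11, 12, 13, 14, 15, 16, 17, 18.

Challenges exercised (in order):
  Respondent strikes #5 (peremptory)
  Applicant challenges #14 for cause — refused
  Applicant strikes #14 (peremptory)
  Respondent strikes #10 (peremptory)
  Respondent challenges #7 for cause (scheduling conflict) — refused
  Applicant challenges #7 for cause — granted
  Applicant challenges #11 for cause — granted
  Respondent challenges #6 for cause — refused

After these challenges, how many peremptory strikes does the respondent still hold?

5

Respondent allotment: 7.
Respondent peremptories used: #5, #10 — 2 (for-cause on #7, #6 don't count).
Remaining: 7 − 2 = 5.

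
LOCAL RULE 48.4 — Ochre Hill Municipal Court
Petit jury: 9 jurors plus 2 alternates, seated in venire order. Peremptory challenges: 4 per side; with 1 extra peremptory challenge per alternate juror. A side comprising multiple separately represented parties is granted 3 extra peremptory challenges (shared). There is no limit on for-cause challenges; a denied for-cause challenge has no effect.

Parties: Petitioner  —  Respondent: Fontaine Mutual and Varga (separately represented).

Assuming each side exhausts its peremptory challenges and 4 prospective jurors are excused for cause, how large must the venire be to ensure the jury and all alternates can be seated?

Seats to fill: 9 + 2 alternates = 11.
Peremptories — Petitioner: 4 + 1×2 = 6; Respondent: 4 + 1×2 + 3 = 9; total 15.
For-cause removals: 4.
Minimum venire: 11 + 15 + 4 = 30.

30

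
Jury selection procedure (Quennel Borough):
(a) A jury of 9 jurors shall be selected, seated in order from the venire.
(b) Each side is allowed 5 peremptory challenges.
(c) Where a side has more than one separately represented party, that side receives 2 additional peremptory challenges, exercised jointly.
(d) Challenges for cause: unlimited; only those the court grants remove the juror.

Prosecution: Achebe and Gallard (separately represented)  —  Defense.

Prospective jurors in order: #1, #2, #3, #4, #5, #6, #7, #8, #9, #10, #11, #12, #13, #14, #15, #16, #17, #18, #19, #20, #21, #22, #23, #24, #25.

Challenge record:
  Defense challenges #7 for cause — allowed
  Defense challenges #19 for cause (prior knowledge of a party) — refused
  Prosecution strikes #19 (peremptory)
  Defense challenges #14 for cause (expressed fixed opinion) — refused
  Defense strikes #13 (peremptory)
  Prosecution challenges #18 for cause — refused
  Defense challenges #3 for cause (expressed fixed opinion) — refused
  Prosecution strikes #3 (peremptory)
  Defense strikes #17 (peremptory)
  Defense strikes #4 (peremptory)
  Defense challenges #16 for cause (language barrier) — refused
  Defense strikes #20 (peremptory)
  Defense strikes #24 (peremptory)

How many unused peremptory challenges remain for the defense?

0

Defense allotment: 5.
Defense peremptories used: #13, #17, #4, #20, #24 — 5 (for-cause on #7, #19, #14, #3, #16 don't count).
Remaining: 5 − 5 = 0.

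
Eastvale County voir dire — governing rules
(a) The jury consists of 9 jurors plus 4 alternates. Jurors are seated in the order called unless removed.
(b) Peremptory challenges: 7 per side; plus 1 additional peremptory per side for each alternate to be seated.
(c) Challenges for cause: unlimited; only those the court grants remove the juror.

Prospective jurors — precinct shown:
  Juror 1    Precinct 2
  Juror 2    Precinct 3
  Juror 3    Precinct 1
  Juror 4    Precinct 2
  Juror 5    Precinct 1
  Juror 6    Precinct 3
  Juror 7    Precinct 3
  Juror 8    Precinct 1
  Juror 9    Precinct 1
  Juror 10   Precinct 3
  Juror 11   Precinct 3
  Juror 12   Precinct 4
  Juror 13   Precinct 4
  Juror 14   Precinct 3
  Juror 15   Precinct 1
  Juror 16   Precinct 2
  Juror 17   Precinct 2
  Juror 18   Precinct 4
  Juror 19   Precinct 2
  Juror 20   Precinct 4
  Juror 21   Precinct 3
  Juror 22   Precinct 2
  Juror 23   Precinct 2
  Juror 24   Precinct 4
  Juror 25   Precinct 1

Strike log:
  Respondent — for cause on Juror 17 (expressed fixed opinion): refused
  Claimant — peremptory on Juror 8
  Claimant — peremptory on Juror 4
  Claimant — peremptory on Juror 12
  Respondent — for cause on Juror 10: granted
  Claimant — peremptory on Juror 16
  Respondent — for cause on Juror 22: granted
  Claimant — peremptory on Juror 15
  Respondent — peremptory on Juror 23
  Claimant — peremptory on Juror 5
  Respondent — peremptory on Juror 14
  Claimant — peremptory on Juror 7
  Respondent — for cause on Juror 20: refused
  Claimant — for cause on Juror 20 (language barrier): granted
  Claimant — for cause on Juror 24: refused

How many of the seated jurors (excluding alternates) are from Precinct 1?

2

Removed: #4, #5, #7, #8, #10, #12, #14, #15, #16, #20, #22, #23.
Seated jurors 1–9: #1, #2, #3, #6, #9, #11, #13, #17, #18 (alternates #19, #21, #24, #25 not counted).
Of those, in Precinct 1: #3, #9 → 2.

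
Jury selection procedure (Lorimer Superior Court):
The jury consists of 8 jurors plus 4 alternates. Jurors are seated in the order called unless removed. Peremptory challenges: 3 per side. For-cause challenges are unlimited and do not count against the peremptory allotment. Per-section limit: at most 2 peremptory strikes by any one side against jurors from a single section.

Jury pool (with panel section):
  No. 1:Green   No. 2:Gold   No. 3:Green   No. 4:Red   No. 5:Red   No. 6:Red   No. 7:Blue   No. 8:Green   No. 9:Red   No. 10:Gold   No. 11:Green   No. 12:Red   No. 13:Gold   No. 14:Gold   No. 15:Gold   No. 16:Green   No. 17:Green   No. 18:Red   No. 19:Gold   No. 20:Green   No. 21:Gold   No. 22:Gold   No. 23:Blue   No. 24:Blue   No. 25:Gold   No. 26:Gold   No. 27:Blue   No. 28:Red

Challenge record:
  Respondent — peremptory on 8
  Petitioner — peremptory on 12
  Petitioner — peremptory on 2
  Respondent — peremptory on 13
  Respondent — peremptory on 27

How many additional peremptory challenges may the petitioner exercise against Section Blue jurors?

Petitioner peremptories so far: #12, #2 — 2 of 3 used, 1 left overall.
Against Section Blue: none yet — per-section cap 2 leaves 2.
Binding limit: min(1, 2) = 1.

1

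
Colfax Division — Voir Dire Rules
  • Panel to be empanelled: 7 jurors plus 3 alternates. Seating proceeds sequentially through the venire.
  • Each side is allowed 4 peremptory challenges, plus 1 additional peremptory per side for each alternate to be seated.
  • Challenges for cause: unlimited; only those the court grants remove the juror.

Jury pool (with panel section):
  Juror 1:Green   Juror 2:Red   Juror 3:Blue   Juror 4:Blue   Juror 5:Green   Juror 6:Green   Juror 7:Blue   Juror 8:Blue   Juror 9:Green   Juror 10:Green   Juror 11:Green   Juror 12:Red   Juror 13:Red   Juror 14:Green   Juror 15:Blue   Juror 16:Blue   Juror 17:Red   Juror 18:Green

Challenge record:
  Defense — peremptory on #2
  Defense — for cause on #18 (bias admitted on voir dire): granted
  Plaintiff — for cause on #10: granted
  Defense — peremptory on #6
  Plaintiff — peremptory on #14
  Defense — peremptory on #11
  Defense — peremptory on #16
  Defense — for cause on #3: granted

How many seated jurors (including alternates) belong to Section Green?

3

Removed: #2, #3, #6, #10, #11, #14, #16, #18.
Seated (10 incl. alternates): #1, #4, #5, #7, #8, #9, #12, #13, #15, #17.
Of those, in Section Green: #1, #5, #9 → 3.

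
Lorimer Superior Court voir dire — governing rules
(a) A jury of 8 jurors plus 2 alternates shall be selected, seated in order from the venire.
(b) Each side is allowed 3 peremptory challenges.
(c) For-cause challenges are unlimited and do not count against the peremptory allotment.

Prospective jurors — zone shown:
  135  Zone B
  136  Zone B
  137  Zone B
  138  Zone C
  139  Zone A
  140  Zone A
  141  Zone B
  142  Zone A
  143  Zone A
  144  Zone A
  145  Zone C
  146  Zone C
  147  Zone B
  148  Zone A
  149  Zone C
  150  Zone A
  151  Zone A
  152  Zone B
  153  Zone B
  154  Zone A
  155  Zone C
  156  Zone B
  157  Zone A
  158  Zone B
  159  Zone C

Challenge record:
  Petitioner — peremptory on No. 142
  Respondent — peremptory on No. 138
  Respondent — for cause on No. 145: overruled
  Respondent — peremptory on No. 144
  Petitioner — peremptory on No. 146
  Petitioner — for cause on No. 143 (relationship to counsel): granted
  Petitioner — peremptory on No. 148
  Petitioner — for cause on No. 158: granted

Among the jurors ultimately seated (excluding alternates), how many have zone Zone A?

Removed: #138, #142, #143, #144, #146, #148, #158.
Seated jurors 1–8: #135, #136, #137, #139, #140, #141, #145, #147 (alternates #149, #150 not counted).
Of those, in Zone A: #139, #140 → 2.

2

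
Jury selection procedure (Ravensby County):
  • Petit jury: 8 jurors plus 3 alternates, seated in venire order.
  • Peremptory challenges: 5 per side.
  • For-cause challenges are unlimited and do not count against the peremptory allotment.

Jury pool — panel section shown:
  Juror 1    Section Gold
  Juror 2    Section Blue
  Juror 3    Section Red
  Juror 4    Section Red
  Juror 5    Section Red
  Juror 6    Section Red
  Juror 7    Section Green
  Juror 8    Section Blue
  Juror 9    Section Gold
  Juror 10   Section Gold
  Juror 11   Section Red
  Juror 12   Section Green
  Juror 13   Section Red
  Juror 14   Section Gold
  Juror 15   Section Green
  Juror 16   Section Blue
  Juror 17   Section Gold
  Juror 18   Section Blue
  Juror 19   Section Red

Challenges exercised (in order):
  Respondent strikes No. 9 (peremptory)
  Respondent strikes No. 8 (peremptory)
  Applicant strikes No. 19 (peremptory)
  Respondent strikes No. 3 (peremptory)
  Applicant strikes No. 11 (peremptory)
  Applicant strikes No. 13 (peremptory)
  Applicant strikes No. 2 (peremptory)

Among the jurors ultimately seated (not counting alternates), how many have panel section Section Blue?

Removed: #2, #3, #8, #9, #11, #13, #19.
Seated jurors 1–8: #1, #4, #5, #6, #7, #10, #12, #14 (alternates #15, #16, #17 not counted).
None of those are in Section Blue → 0.

0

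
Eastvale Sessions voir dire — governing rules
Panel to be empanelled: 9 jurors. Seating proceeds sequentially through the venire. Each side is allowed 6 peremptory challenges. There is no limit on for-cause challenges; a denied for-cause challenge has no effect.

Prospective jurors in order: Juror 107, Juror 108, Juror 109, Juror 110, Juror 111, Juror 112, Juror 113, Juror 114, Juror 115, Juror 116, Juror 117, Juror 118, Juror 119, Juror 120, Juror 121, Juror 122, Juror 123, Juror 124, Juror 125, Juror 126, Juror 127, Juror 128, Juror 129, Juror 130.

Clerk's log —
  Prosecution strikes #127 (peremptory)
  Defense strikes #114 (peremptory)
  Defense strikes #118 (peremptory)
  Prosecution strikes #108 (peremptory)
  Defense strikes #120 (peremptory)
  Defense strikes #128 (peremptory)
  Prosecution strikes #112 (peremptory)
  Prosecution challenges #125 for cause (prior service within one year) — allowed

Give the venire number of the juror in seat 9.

Removed: #108, #112, #114, #118, #120, #125, #127, #128.
Filling seats in venire order through position 9: #107, #109, #110, #111, #113, #115, #116, #117, #119.
So seat 9 is #119.

119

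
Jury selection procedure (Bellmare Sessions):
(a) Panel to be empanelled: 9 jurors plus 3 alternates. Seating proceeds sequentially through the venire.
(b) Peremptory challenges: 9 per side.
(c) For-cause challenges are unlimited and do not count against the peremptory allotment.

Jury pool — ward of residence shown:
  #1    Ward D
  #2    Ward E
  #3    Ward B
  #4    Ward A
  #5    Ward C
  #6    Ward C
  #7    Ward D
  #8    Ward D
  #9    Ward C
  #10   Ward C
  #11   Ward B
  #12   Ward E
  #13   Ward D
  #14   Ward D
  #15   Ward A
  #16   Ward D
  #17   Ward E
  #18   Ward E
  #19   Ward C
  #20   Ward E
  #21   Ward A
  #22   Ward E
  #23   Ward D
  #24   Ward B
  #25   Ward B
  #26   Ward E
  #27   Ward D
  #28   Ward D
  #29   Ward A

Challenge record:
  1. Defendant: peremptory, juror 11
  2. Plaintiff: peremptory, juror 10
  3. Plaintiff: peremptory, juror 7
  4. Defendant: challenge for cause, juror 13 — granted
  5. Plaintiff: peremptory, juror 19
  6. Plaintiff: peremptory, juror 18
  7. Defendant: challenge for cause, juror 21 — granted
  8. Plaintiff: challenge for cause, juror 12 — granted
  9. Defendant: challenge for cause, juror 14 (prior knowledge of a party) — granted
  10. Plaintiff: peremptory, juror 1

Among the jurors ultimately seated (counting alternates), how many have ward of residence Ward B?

1

Removed: #1, #7, #10, #11, #12, #13, #14, #18, #19, #21.
Seated (12 incl. alternates): #2, #3, #4, #5, #6, #8, #9, #15, #16, #17, #20, #22.
Of those, in Ward B: #3 → 1.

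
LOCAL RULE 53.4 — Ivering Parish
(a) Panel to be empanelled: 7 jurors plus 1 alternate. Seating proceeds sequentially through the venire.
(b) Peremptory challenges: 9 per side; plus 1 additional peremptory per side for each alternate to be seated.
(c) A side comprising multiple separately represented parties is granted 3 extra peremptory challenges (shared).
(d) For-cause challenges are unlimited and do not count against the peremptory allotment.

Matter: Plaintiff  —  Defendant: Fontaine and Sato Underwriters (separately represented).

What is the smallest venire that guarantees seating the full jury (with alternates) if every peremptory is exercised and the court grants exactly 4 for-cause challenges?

35

Seats to fill: 7 + 1 alternates = 8.
Peremptories — Plaintiff: 9 + 1×1 = 10; Defendant: 9 + 1×1 + 3 = 13; total 23.
For-cause removals: 4.
Minimum venire: 8 + 23 + 4 = 35.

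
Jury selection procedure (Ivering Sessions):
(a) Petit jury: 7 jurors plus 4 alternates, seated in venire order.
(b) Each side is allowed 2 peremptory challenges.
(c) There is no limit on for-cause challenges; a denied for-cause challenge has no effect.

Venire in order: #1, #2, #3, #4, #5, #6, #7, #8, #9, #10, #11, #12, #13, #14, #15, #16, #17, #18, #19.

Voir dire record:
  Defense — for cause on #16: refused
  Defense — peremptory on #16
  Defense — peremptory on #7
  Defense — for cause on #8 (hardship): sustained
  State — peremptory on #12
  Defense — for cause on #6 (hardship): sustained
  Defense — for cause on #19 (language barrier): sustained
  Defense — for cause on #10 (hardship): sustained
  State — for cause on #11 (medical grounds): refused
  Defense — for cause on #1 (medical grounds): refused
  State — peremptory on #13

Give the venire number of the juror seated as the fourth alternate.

18

Removed: #6, #7, #8, #10, #12, #13, #16, #19. (#1, #11 stay — for-cause denied.)
Seating in order: seats 1–7 → #1, #2, #3, #4, #5, #9, #11; alternates → #14, #15, #17, #18.
So alternate 4 is #18.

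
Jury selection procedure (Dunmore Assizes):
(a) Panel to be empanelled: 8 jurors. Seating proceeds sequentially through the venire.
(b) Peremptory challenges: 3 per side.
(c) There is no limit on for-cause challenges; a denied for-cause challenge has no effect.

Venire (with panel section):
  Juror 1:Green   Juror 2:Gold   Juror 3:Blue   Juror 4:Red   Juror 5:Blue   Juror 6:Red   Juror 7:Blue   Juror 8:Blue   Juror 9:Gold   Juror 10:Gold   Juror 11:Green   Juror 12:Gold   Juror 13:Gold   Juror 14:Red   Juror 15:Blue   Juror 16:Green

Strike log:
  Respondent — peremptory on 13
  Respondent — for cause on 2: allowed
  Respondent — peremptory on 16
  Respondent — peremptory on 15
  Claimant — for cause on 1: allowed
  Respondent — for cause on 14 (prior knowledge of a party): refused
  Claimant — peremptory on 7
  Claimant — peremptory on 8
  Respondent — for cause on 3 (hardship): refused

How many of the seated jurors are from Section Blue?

Removed: #1, #2, #7, #8, #13, #15, #16.
Seated jurors 1–8: #3, #4, #5, #6, #9, #10, #11, #12.
Of those, in Section Blue: #3, #5 → 2.

2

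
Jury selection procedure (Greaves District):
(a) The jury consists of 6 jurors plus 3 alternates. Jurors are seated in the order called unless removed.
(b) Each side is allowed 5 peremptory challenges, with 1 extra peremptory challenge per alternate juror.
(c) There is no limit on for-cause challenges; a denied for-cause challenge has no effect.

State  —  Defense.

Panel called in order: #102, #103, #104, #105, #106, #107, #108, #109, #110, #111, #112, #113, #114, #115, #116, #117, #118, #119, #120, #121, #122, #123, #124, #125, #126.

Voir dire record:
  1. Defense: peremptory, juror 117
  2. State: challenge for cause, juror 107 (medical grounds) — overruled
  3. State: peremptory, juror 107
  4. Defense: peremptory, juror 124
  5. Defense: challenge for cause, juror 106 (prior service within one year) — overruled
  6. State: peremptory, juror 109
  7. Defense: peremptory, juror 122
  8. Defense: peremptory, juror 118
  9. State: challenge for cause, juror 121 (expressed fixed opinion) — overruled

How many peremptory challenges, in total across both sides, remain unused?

State allotment: 5 base + 1 × 3 alternates = 8. Defense allotment: 5 base + 1 × 3 alternates = 8.
State peremptories used: #107, #109 — 2 (for-cause on #107, #121 don't count).
Defense peremptories used: #117, #124, #122, #118 — 4 (the for-cause on #106 doesn't count).
Remaining: (8 − 2) + (8 − 4) = 10.

10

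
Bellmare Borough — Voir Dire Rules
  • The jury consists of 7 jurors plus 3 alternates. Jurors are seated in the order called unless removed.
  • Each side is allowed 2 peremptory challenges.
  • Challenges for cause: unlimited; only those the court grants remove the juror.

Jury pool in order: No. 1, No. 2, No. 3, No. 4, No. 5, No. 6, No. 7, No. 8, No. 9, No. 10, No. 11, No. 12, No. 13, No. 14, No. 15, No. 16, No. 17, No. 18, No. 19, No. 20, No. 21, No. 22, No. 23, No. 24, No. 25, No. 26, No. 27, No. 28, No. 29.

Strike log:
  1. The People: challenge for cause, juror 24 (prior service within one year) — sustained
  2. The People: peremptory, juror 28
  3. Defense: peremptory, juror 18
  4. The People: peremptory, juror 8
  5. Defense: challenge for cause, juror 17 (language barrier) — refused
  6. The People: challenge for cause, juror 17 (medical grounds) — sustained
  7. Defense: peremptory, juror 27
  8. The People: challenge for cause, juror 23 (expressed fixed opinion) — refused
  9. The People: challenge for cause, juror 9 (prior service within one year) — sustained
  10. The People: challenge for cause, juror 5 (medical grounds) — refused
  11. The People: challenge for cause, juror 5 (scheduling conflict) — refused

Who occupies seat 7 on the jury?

7

Removed: #8, #9, #17, #18, #24, #27, #28. (#5, #23 stay — for-cause denied.)
Filling seats in venire order through position 7: #1, #2, #3, #4, #5, #6, #7.
So seat 7 is #7.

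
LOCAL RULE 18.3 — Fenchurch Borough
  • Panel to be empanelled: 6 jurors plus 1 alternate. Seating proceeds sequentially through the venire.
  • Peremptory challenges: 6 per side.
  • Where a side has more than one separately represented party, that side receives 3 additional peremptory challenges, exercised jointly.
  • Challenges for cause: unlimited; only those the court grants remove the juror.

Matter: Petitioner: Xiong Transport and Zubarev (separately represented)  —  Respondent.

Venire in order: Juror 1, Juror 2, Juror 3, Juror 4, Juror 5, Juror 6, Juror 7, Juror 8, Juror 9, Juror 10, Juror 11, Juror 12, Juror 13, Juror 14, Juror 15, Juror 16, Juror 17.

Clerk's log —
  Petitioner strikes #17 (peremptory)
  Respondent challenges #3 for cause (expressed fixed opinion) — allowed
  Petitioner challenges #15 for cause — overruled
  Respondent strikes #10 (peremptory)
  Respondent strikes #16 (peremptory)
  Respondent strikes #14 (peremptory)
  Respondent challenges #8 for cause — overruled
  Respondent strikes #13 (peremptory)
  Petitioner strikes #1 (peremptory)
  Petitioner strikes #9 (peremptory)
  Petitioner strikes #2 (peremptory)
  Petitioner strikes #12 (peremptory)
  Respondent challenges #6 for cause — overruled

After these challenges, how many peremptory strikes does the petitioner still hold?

4

Petitioner allotment: 6 base + 3 multi-party = 9.
Petitioner peremptories used: #17, #1, #9, #2, #12 — 5 (the for-cause on #15 doesn't count).
Remaining: 9 − 5 = 4.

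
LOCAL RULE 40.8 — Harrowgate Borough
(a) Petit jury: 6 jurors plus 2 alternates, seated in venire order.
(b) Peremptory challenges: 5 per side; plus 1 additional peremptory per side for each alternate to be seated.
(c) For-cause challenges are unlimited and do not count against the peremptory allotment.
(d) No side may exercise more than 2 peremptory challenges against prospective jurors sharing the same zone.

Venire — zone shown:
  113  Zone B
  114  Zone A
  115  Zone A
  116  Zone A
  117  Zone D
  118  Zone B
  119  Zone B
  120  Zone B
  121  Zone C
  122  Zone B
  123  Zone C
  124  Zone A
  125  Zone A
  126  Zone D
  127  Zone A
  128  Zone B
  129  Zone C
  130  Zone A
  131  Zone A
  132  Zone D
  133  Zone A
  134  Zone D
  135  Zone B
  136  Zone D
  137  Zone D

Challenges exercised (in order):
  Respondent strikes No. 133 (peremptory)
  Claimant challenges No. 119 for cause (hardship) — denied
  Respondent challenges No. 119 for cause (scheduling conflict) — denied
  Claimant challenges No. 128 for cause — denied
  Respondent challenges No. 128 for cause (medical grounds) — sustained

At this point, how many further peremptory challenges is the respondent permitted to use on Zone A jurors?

Respondent peremptories so far: #133 — 1 of 7 used, 6 left overall.
Against Zone A: #133 — 1 used; per-zone cap 2 leaves 1.
Binding limit: min(6, 1) = 1.

1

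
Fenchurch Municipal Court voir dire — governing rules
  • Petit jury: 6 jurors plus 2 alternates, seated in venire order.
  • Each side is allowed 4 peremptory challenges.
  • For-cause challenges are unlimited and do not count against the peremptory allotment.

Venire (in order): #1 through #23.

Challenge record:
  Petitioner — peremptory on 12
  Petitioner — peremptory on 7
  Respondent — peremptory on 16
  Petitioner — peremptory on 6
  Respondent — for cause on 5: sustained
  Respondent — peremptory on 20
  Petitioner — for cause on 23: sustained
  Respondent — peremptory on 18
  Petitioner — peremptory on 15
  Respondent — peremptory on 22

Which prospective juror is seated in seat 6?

9

Removed: #5, #6, #7, #12, #15, #16, #18, #20, #22, #23.
Seating in order: seats 1–6 → #1, #2, #3, #4, #8, #9; alternates → #10, #11.
So seat 6 is #9.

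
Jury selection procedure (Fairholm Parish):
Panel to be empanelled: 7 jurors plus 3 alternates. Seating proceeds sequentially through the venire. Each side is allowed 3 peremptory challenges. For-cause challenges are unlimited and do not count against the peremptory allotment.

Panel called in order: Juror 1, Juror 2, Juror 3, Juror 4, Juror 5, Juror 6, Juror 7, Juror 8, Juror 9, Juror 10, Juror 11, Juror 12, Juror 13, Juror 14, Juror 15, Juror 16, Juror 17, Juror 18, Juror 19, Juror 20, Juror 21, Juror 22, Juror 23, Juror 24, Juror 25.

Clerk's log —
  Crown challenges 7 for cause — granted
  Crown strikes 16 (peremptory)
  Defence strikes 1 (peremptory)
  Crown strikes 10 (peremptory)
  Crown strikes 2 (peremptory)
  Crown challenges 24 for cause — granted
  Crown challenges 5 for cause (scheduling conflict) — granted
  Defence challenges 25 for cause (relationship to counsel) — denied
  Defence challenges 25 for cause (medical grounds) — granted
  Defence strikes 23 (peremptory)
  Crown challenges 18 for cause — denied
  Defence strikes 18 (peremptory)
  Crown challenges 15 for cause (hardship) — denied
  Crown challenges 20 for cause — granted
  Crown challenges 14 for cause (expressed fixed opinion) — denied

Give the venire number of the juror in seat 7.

Removed: #1, #2, #5, #7, #10, #16, #18, #20, #23, #24, #25. (#14, #15 stay — for-cause denied.)
Seating in order: seats 1–7 → #3, #4, #6, #8, #9, #11, #12; alternates → #13, #14, #15.
So seat 7 is #12.

12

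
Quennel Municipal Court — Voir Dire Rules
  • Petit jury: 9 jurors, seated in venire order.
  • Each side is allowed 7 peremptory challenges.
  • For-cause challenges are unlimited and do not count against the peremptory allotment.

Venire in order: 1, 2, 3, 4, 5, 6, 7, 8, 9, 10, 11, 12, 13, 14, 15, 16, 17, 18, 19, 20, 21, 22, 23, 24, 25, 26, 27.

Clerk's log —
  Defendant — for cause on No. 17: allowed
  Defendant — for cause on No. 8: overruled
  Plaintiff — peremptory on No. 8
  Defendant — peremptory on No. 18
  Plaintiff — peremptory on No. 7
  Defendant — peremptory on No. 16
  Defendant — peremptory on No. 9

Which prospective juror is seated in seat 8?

11

Removed: #7, #8, #9, #16, #17, #18.
Seating in order: seats 1–9 → #1, #2, #3, #4, #5, #6, #10, #11, #12.
So seat 8 is #11.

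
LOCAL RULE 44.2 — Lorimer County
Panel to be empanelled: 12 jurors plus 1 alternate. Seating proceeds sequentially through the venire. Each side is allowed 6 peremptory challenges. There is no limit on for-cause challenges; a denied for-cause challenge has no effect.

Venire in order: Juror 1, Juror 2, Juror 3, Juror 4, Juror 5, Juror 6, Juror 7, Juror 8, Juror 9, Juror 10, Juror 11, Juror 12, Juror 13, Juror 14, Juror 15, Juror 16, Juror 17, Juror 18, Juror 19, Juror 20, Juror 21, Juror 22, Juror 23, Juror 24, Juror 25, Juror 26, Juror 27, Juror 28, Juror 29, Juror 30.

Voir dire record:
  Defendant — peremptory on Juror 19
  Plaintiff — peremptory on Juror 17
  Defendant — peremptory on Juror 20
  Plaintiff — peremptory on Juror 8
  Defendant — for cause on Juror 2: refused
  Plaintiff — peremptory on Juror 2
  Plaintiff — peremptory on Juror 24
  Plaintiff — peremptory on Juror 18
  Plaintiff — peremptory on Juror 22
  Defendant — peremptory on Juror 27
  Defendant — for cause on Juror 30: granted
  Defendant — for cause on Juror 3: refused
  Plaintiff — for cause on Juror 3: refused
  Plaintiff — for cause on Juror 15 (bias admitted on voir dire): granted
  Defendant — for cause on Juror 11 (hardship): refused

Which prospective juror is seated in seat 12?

14

Removed: #2, #8, #15, #17, #18, #19, #20, #22, #24, #27, #30. (#3, #11 stay — for-cause denied.)
Seating in order: seats 1–12 → #1, #3, #4, #5, #6, #7, #9, #10, #11, #12, #13, #14; alternates → #16.
So seat 12 is #14.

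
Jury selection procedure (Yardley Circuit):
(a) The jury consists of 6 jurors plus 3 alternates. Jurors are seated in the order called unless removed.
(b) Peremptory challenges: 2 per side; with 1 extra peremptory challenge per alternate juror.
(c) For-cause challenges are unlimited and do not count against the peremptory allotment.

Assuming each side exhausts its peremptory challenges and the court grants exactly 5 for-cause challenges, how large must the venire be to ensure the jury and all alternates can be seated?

Seats to fill: 6 + 3 alternates = 9.
Peremptories: 2 + 1×3 = 5 per side × 2 sides = 10.
For-cause removals: 5.
Minimum venire: 9 + 10 + 5 = 24.

24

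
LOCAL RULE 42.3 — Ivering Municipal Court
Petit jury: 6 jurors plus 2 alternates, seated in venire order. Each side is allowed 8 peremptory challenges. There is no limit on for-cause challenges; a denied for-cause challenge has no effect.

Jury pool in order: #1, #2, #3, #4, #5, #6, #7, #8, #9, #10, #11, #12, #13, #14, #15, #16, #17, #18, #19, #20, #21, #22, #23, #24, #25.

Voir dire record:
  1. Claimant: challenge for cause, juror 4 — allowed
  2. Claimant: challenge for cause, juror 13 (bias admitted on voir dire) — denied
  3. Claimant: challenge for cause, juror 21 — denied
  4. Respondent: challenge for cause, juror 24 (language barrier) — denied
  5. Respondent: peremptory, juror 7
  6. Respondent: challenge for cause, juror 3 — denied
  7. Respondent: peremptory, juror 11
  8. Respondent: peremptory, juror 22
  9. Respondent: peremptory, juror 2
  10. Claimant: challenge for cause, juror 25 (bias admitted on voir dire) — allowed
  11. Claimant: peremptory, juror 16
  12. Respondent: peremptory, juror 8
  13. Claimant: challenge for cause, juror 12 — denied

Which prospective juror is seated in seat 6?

Removed: #2, #4, #7, #8, #11, #16, #22, #25. (#3, #12, #13, #21, #24 stay — for-cause denied.)
Filling seats in venire order through position 6: #1, #3, #5, #6, #9, #10.
So seat 6 is #10.

10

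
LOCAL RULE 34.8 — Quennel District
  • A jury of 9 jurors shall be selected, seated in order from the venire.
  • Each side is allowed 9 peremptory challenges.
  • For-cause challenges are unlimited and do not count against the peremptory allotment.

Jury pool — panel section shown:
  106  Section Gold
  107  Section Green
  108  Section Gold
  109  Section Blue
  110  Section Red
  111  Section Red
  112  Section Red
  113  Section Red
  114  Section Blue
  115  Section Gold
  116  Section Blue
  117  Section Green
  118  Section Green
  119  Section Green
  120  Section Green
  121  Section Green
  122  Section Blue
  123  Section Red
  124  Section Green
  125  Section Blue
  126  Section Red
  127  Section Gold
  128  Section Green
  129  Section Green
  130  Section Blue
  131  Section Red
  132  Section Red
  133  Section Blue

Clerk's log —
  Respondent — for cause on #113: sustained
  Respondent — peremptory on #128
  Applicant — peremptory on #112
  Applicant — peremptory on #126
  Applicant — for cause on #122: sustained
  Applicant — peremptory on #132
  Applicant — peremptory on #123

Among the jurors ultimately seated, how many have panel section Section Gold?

Removed: #112, #113, #122, #123, #126, #128, #132.
Seated jurors 1–9: #106, #107, #108, #109, #110, #111, #114, #115, #116.
Of those, in Section Gold: #106, #108, #115 → 3.

3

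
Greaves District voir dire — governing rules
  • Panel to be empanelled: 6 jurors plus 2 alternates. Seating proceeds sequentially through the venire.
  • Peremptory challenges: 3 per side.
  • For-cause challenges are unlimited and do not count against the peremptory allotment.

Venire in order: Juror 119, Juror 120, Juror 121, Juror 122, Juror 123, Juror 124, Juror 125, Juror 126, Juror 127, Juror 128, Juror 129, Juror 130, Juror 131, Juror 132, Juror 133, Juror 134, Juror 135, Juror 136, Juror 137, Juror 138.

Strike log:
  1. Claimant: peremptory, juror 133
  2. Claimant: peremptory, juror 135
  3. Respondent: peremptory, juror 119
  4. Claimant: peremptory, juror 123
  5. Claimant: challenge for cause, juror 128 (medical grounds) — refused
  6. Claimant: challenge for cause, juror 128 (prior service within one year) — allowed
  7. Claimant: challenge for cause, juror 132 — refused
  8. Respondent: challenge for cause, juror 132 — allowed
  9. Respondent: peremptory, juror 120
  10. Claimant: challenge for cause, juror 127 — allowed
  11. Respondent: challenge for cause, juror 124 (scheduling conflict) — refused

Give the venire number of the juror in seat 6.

129

Removed: #119, #120, #123, #127, #128, #132, #133, #135. (#124 stays — for-cause denied.)
Seating in order: seats 1–6 → #121, #122, #124, #125, #126, #129; alternates → #130, #131.
So seat 6 is #129.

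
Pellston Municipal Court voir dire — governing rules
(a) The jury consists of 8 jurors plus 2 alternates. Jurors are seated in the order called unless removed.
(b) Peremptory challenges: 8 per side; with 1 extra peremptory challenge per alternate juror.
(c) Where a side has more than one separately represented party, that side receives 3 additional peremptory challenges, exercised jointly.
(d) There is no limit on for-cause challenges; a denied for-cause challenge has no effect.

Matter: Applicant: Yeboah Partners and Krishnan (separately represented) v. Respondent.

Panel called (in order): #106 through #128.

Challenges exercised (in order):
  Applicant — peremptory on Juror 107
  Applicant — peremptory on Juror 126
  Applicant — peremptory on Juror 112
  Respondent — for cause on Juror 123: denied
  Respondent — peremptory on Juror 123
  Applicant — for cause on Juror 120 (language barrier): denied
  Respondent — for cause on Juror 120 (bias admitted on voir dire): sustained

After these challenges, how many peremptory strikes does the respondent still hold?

9

Respondent allotment: 8 base + 1 × 2 alternates = 10.
Respondent peremptories used: #123 — 1 (for-cause on #123, #120 don't count).
Remaining: 10 − 1 = 9.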